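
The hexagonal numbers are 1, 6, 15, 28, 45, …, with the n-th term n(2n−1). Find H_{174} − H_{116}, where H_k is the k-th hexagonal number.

33582

174·(2·174 − 1) = 60378 and 116·(2·116 − 1) = 26796.
Difference: 60378 − 26796 = 33582.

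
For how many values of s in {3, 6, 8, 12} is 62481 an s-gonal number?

2

s = 3: P(3, 353) = 62481. ✓
s = 6: P(6, 177) = 62481. ✓
s = 8: P(8, 144) = 61920 and P(8, 145) = 62785; 62481 is not s-gonal.
s = 12: P(12, 112) = 62272 and P(12, 113) = 63393; 62481 is not s-gonal.
Hits: s ∈ {3, 6} → 2.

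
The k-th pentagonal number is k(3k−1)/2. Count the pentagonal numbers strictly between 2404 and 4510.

14

The n-th pentagonal number is n(3n−1)/2.
Smallest index with value > 2404: n = 41 (giving 2501).
Largest index with value < 4510: n = 54 (giving 4347).
Indices 41 through 54: 14 terms.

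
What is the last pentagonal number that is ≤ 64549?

64170

Solve n(3n−1)/2 ≤ 64549 for integer n.
n = 207 gives 64170 ≤ 64549, while n = 208 gives 64792 > 64549; so the answer is 64170.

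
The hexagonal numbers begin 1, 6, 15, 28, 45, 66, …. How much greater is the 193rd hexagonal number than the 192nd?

769

Consecutive hexagonal numbers differ by 4n − 3: here 4·193 − 3 = 769.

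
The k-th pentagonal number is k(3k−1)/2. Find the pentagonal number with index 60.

5370

The 60th pentagonal number is n(3n−1)/2 with n = 60.
60·(3·60 − 1)/2 = 60·179/2 = 5370.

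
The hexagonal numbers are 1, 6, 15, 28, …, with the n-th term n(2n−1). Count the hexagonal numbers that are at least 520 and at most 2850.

22

The n-th hexagonal number is n(2n−1).
Smallest index with value ≥ 520: n = 17 (giving 561).
Largest index with value ≤ 2850: n = 38 (giving 2850).
Indices 17 through 38: 22 terms.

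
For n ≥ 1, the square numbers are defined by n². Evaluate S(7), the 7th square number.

49

The 7th square number is n² with n = 7.
7² = 49.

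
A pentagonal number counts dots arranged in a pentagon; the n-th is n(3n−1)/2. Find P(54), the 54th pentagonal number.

4347

The 54th pentagonal number is n(3n−1)/2 with n = 54.
54·(3·54 − 1)/2 = 54·161/2 = 4347.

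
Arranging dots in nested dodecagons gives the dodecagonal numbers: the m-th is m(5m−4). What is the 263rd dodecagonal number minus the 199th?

263·(5·263 − 4) = 344793 and 199·(5·199 − 4) = 197209.
Difference: 344793 − 197209 = 147584.

147584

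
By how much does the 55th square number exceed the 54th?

109

n² − (n−1)² = 2n − 1, so 55² − 54² = 2·55 − 1 = 109.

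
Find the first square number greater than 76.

Solve n² > 76 for integer n.
The largest n with value ≤ 76 is 8 (since 64 ≤ 76 < 81), so the first above is n = 9, value 81.

81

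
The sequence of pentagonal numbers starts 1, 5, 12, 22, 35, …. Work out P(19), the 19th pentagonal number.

532

The 19th pentagonal number is n(3n−1)/2 with n = 19.
19·(3·19 − 1)/2 = 19·56/2 = 19·28 = 532.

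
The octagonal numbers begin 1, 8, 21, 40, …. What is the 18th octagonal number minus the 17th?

Consecutive octagonal numbers differ by 6n − 5: here 6·18 − 5 = 103.

103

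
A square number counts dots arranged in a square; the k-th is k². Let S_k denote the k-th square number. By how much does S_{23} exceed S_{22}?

n² − (n−1)² = 2n − 1, so 23² − 22² = 2·23 − 1 = 45.

45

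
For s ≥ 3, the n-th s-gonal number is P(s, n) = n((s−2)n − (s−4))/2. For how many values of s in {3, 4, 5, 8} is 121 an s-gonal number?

1

s = 3: P(3, 15) = 120 and P(3, 16) = 136; 121 is not s-gonal.
s = 4: P(4, 11) = 121. ✓
s = 5: P(5, 9) = 117 and P(5, 10) = 145; 121 is not s-gonal.
s = 8: P(8, 6) = 96 and P(8, 7) = 133; 121 is not s-gonal.
Hits: s ∈ {4} → 1.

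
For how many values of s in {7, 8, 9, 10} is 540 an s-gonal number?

s = 7: P(7, 15) = 540. ✓
s = 8: P(8, 13) = 481 and P(8, 14) = 560; 540 is not s-gonal.
s = 9: P(9, 12) = 474 and P(9, 13) = 559; 540 is not s-gonal.
s = 10: P(10, 12) = 540. ✓
Hits: s ∈ {7, 10} → 2.

2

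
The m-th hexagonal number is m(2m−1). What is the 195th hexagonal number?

75855

195·(2·195 − 1) = 195·389 = 75855.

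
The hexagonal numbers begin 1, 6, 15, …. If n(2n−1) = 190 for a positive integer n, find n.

10

Set n(2n−1) = 190, giving 2n² − n − 190 = 0.
The discriminant is 1 + 8·190 = 1521, and √1521 = 39.
So n = (1 + 39) / 4 = 40/4 = 10.
Check: 10·(2·10 − 1) = 190. ✓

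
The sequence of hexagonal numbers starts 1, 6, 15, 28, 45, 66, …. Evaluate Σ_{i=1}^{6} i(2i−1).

Σ i(2i−1) = 2Σi² − Σi over i = 1..6.
Σi = 21 and Σi² = 91.
2·91 − 1·21 = 161.

161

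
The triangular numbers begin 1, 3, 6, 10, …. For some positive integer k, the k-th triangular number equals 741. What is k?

Set n(n+1)/2 = 741, giving n² + n − 1482 = 0.
The discriminant is 1 + 8·741 = 5929, and √5929 = 77.
So n = (-1 + 77) / 2 = 76/2 = 38.

38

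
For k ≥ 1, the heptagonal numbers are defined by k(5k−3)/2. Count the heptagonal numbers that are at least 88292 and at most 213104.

104

The n-th heptagonal number is n(5n−3)/2.
Smallest index with value ≥ 88292: n = 189 (giving 89019).
Largest index with value ≤ 213104: n = 292 (giving 212722).
Indices 189 through 292: 104 terms.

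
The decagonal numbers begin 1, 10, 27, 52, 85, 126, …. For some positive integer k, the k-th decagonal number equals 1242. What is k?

Set n(4n−3) = 1242, giving 4n² − 3n − 1242 = 0.
The discriminant is 9 + 16·1242 = 19881, and √19881 = 141.
So n = (3 + 141) / 8 = 144/8 = 18.

18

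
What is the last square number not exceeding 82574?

Solve n² ≤ 82574 for integer n.
n = 287 gives 82369 ≤ 82574, while n = 288 gives 82944 > 82574; so the answer is 82369.

82369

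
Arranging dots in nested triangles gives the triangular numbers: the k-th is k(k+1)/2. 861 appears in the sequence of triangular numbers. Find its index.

Set n(n+1)/2 = 861, giving n² + n − 1722 = 0.
So n = (-1 + 83) / 2 = 82/2 = 41.
Check: 41·42/2 = 861. ✓

41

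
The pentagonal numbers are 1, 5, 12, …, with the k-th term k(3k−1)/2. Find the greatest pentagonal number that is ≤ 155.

145

Solve n(3n−1)/2 ≤ 155 for integer n.
n = 10 gives 145 ≤ 155, while n = 11 gives 176 > 155; so the answer is 145.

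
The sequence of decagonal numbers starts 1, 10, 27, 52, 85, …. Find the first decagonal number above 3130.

3277

Solve n(4n−3) > 3130 for integer n.
The largest n with value ≤ 3130 is 28 (since 3052 ≤ 3130 < 3277), so the first above is n = 29, value 3277.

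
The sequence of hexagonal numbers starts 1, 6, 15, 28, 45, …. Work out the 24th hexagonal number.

1128

The 24th hexagonal number is n(2n−1) with n = 24.
24·(2·24 − 1) = 24·47 = 1128.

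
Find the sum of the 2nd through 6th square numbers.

90

Σ_{i=2}^{6} i² = 91 − 1 = 90.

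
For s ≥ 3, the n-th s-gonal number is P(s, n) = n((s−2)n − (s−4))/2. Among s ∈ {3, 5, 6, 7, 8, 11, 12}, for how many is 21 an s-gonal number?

s = 3: P(3, 6) = 21. ✓
s = 5: P(5, 3) = 12 and P(5, 4) = 22; 21 is not s-gonal.
s = 6: P(6, 3) = 15 and P(6, 4) = 28; 21 is not s-gonal.
s = 7: P(7, 3) = 18 and P(7, 4) = 34; 21 is not s-gonal.
s = 8: P(8, 3) = 21. ✓
s = 11: P(11, 2) = 11 and P(11, 3) = 30; 21 is not s-gonal.
s = 12: P(12, 2) = 12 and P(12, 3) = 33; 21 is not s-gonal.
Hits: s ∈ {3, 8} → 2.

2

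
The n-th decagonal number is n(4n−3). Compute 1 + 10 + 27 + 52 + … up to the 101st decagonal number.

1378751

Σ i(4i−3) = 4Σi² − 3Σi over i = 1..101.
Σi = 5151 and Σi² = 348551.
4·348551 − 3·5151 = 1378751.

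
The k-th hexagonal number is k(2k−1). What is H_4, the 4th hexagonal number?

28

4·(2·4 − 1) = 4·7 = 28.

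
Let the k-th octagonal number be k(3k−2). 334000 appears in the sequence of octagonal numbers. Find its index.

334

Set n(3n−2) = 334000, giving 3n² − 2n − 334000 = 0.
So n = (2 + 2002) / 6 = 2004/6 = 334.
Check: 334·(3·334 − 2) = 334000. ✓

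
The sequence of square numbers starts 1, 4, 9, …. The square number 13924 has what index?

We need n² = 13924, so n = √13924 = 118.
Check: 118² = 13924. ✓

118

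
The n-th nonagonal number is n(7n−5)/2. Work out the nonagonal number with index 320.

The 320th nonagonal number is n(7n−5)/2 with n = 320.
320·(7·320 − 5)/2 = 320·2235/2 = 357600.

357600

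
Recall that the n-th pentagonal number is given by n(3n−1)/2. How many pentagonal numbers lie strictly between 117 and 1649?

24

The n-th pentagonal number is n(3n−1)/2.
Smallest index with value > 117: n = 10 (giving 145).
Largest index with value < 1649: n = 33 (giving 1617).
Indices 10 through 33: 24 terms.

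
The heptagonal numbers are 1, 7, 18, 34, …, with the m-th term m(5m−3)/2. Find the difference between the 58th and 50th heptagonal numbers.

58·(5·58 − 3)/2 = 8323 and 50·(5·50 − 3)/2 = 6175.
Difference: 8323 − 6175 = 2148.

2148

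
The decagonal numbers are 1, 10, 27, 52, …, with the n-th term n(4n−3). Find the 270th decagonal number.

290790

The 270th decagonal number is n(4n−3) with n = 270.
270·(4·270 − 3) = 270·1077 = 290790.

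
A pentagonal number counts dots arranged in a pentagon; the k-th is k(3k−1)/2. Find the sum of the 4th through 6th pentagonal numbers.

108

Σ i(3i−1)/2 = (3Σi² − Σi) / 2 over i = 4..6.
Σi = 21 − 6 = 15 and Σi² = 91 − 14 = 77.
(3·77 − 1·15) / 2 = 216/2 = 108.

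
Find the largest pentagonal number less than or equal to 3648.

3577

Solve n(3n−1)/2 ≤ 3648 for integer n.
n = 49 gives 3577 ≤ 3648, while n = 50 gives 3725 > 3648; so the answer is 3577.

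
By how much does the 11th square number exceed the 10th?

n² − (n−1)² = 2n − 1, so 11² − 10² = 2·11 − 1 = 21.

21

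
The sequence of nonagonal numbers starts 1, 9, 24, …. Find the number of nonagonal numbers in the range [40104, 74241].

39

The n-th nonagonal number is n(7n−5)/2.
Smallest index with value ≥ 40104: n = 108 (giving 40554).
Largest index with value ≤ 74241: n = 146 (giving 74241).
Indices 108 through 146: 39 terms.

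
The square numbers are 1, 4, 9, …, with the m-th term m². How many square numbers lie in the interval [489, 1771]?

The n-th square number is n².
Smallest index with value ≥ 489: n = 23 (giving 529).
Largest index with value ≤ 1771: n = 42 (giving 1764).
Indices 23 through 42: 20 terms.

20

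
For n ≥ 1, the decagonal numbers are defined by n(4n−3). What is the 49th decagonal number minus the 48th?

Consecutive decagonal numbers differ by 8n − 7: here 8·49 − 7 = 385.

385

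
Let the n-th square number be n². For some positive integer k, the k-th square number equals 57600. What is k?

240

We need n² = 57600, so n = √57600 = 240.
Check: 240² = 57600. ✓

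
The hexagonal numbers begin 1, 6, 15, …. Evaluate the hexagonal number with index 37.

2701

The 37th hexagonal number is n(2n−1) with n = 37.
37·(2·37 − 1) = 37·73 = 2701.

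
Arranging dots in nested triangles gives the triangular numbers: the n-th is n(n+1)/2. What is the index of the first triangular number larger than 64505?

359

Solve n(n+1)/2 > 64505 for integer n.
The largest n with value ≤ 64505 is 358 (since 64261 ≤ 64505 < 64620), so the first above is n = 359, value 64620.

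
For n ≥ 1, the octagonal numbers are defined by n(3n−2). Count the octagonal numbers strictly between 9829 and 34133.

49

The n-th octagonal number is n(3n−2).
Smallest index with value > 9829: n = 58 (giving 9976).
Largest index with value < 34133: n = 106 (giving 33496).
Indices 58 through 106: 49 terms.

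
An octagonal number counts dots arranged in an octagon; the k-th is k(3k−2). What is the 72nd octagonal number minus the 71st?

427

Consecutive octagonal numbers differ by 6n − 5: here 6·72 − 5 = 427.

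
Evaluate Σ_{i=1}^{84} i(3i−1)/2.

299880

Σ i(3i−1)/2 = (3Σi² − Σi) / 2 over i = 1..84.
Σi = 3570 and Σi² = 201110.
(3·201110 − 1·3570) / 2 = 599760/2 = 299880.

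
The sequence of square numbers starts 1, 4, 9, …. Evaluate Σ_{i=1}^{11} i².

Σ_{i=1}^{11} i² = 11·12·23/6 = 506.

506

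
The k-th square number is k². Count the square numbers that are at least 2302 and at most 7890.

The n-th square number is n².
Smallest index with value ≥ 2302: n = 48 (giving 2304).
Largest index with value ≤ 7890: n = 88 (giving 7744).
Indices 48 through 88: 41 terms.

41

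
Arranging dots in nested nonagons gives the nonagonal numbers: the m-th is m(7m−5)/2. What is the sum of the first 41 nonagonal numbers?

Σ i(7i−5)/2 = (7Σi² − 5Σi) / 2 over i = 1..41.
Σi = 861 and Σi² = 23821.
(7·23821 − 5·861) / 2 = 162442/2 = 81221.

81221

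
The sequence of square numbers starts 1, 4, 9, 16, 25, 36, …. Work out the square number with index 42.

1764

The 42nd square number is n² with n = 42.
42² = 1764.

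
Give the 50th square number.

2500

The 50th square number is n² with n = 50.
50² = 2500.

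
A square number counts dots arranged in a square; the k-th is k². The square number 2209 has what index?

47

We need n² = 2209, so n = √2209 = 47.
Check: 47² = 2209. ✓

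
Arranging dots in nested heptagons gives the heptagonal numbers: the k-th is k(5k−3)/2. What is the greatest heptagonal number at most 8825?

Solve n(5n−3)/2 ≤ 8825 for integer n.
n = 59 gives 8614 ≤ 8825, while n = 60 gives 8910 > 8825; so the answer is 8614.

8614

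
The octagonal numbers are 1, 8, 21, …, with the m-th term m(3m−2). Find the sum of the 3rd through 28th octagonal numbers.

Σ i(3i−2) = 3Σi² − 2Σi over i = 3..28.
Σi = 406 − 3 = 403 and Σi² = 7714 − 5 = 7709.
3·7709 − 2·403 = 22321.

22321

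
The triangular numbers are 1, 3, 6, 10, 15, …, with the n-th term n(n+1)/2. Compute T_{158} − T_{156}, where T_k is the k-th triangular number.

158·159/2 = 12561 and 156·157/2 = 12246.
Difference: 12561 − 12246 = 315.

315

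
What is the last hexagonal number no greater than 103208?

Solve n(2n−1) ≤ 103208 for integer n.
n = 227 gives 102831 ≤ 103208, while n = 228 gives 103740 > 103208; so the answer is 102831.

102831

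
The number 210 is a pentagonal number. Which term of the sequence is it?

Set n(3n−1)/2 = 210, giving 3n² − n − 420 = 0.
The discriminant is 1 + 24·210 = 5041, and √5041 = 71.
So n = (1 + 71) / 6 = 72/6 = 12.

12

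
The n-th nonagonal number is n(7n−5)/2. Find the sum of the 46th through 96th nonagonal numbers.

Σ i(7i−5)/2 = (7Σi² − 5Σi) / 2 over i = 46..96.
Σi = 4656 − 1035 = 3621 and Σi² = 299536 − 31395 = 268141.
(7·268141 − 5·3621) / 2 = 1858882/2 = 929441.

929441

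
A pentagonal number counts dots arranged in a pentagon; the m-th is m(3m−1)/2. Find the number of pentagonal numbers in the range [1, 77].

7

The n-th pentagonal number is n(3n−1)/2.
Smallest index with value ≥ 1: n = 1 (giving 1).
Largest index with value ≤ 77: n = 7 (giving 70).
Indices 1 through 7: 7 terms.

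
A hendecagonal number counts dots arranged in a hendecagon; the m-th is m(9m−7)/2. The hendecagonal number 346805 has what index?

Set n(9n−7)/2 = 346805, giving 9n² − 7n − 693610 = 0.
So n = (7 + 4997) / 18 = 5004/18 = 278.
Check: 278·(9·278 − 7)/2 = 346805. ✓

278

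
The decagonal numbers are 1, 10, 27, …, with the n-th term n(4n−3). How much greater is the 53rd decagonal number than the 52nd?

Consecutive decagonal numbers differ by 8n − 7: here 8·53 − 7 = 417.

417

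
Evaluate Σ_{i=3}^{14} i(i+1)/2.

Σ i(i+1)/2 = (Σi² + Σi) / 2 over i = 3..14.
Σi = 105 − 3 = 102 and Σi² = 1015 − 5 = 1010.
(1·1010 + 1·102) / 2 = 1112/2 = 556.

556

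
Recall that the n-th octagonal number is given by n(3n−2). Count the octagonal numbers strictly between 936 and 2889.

13

The n-th octagonal number is n(3n−2).
Smallest index with value > 936: n = 19 (giving 1045).
Largest index with value < 2889: n = 31 (giving 2821).
Indices 19 through 31: 13 terms.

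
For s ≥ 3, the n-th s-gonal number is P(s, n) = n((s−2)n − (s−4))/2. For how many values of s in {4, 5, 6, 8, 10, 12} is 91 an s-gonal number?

1

s = 4: P(4, 9) = 81 and P(4, 10) = 100; 91 is not s-gonal.
s = 5: P(5, 7) = 70 and P(5, 8) = 92; 91 is not s-gonal.
s = 6: P(6, 7) = 91. ✓
s = 8: P(8, 5) = 65 and P(8, 6) = 96; 91 is not s-gonal.
s = 10: P(10, 5) = 85 and P(10, 6) = 126; 91 is not s-gonal.
s = 12: P(12, 4) = 64 and P(12, 5) = 105; 91 is not s-gonal.
Hits: s ∈ {6} → 1.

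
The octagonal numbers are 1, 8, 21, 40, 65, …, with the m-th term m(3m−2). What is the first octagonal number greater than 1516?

Solve n(3n−2) > 1516 for integer n.
The largest n with value ≤ 1516 is 22 (since 1408 ≤ 1516 < 1541), so the first above is n = 23, value 1541.

1541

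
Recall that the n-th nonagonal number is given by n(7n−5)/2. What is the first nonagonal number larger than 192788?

194346

Solve n(7n−5)/2 > 192788 for integer n.
The largest n with value ≤ 192788 is 235 (since 192700 ≤ 192788 < 194346), so the first above is n = 236, value 194346.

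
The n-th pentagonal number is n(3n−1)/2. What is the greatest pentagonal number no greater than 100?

92

Solve n(3n−1)/2 ≤ 100 for integer n.
n = 8 gives 92 ≤ 100, while n = 9 gives 117 > 100; so the answer is 92.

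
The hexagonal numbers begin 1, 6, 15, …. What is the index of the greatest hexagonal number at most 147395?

271

Solve n(2n−1) ≤ 147395 for integer n.
n = 271 gives 146611 ≤ 147395, while n = 272 gives 147696 > 147395; so the answer is index 271.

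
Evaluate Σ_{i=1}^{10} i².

385

Σ_{i=1}^{10} i² = 10·11·21/6 = 385.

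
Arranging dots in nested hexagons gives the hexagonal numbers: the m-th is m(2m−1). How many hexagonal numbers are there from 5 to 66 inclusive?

The n-th hexagonal number is n(2n−1).
Smallest index with value ≥ 5: n = 2 (giving 6).
Largest index with value ≤ 66: n = 6 (giving 66).
Indices 2 through 6: 5 terms.

5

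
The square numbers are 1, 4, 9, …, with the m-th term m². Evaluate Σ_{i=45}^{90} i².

Σ_{i=45}^{90} i² = 247065 − 29370 = 217695.

217695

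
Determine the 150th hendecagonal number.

100725

The 150th hendecagonal number is n(9n−7)/2 with n = 150.
150·(9·150 − 7)/2 = 150·1343/2 = 100725.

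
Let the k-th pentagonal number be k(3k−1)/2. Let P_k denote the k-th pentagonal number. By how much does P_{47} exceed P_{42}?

47·(3·47 − 1)/2 = 3290 and 42·(3·42 − 1)/2 = 2625.
Difference: 3290 − 2625 = 665.

665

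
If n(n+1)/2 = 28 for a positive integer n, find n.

7

Set n(n+1)/2 = 28, giving n² + n − 56 = 0.
The discriminant is 1 + 8·28 = 225, and √225 = 15.
So n = (-1 + 15) / 2 = 14/2 = 7.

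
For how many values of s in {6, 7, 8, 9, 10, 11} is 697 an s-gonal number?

1

s = 6: P(6, 18) = 630 and P(6, 19) = 703; 697 is not s-gonal.
s = 7: P(7, 17) = 697. ✓
s = 8: P(8, 15) = 645 and P(8, 16) = 736; 697 is not s-gonal.
s = 9: P(9, 14) = 651 and P(9, 15) = 750; 697 is not s-gonal.
s = 10: P(10, 13) = 637 and P(10, 14) = 742; 697 is not s-gonal.
s = 11: P(11, 12) = 606 and P(11, 13) = 715; 697 is not s-gonal.
Hits: s ∈ {7} → 1.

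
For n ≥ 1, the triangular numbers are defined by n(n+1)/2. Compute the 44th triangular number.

The 44th triangular number is n(n+1)/2 with n = 44.
44·45/2 = 1980/2 = 990.

990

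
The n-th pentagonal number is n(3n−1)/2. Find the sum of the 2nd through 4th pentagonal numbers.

39

Σ i(3i−1)/2 = (3Σi² − Σi) / 2 over i = 2..4.
Σi = 10 − 1 = 9 and Σi² = 30 − 1 = 29.
(3·29 − 1·9) / 2 = 78/2 = 39.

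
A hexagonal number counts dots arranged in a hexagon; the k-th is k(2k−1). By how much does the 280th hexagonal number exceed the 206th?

280·(2·280 − 1) = 156520 and 206·(2·206 − 1) = 84666.
Difference: 156520 − 84666 = 71854.

71854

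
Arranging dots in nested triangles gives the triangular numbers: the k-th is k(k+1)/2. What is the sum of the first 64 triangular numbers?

45760

Σ i(i+1)/2 = (Σi² + Σi) / 2 over i = 1..64.
Σi = 2080 and Σi² = 89440.
(1·89440 + 1·2080) / 2 = 91520/2 = 45760.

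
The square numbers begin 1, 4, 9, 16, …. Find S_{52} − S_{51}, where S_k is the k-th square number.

n² − (n−1)² = 2n − 1, so 52² − 51² = 2·52 − 1 = 103.

103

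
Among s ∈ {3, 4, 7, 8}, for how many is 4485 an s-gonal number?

s = 3: P(3, 94) = 4465 and P(3, 95) = 4560; 4485 is not s-gonal.
s = 4: P(4, 66) = 4356 and P(4, 67) = 4489; 4485 is not s-gonal.
s = 7: P(7, 42) = 4347 and P(7, 43) = 4558; 4485 is not s-gonal.
s = 8: P(8, 39) = 4485. ✓
Hits: s ∈ {8} → 1.

1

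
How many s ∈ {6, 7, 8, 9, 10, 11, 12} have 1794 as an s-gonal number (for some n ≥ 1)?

s = 6: P(6, 30) = 1770 and P(6, 31) = 1891; 1794 is not s-gonal.
s = 7: P(7, 27) = 1782 and P(7, 28) = 1918; 1794 is not s-gonal.
s = 8: P(8, 24) = 1680 and P(8, 25) = 1825; 1794 is not s-gonal.
s = 9: P(9, 23) = 1794. ✓
s = 10: P(10, 21) = 1701 and P(10, 22) = 1870; 1794 is not s-gonal.
s = 11: P(11, 20) = 1730 and P(11, 21) = 1911; 1794 is not s-gonal.
s = 12: P(12, 19) = 1729 and P(12, 20) = 1920; 1794 is not s-gonal.
Hits: s ∈ {9} → 1.

1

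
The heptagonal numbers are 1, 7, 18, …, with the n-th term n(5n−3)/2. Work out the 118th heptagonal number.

The 118th heptagonal number is n(5n−3)/2 with n = 118.
118·(5·118 − 3)/2 = 118·587/2 = 34633.

34633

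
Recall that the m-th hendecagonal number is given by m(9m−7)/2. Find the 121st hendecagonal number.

65461

The 121st hendecagonal number is n(9n−7)/2 with n = 121.
121·(9·121 − 7)/2 = 121·1082/2 = 121·541 = 65461.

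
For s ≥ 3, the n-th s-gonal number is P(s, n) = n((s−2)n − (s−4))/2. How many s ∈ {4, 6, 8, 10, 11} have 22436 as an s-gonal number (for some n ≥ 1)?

1

s = 4: P(4, 149) = 22201 and P(4, 150) = 22500; 22436 is not s-gonal.
s = 6: P(6, 106) = 22366 and P(6, 107) = 22791; 22436 is not s-gonal.
s = 8: P(8, 86) = 22016 and P(8, 87) = 22533; 22436 is not s-gonal.
s = 10: P(10, 75) = 22275 and P(10, 76) = 22876; 22436 is not s-gonal.
s = 11: P(11, 71) = 22436. ✓
Hits: s ∈ {11} → 1.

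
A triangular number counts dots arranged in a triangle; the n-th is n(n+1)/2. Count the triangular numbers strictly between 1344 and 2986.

The n-th triangular number is n(n+1)/2.
Smallest index with value > 1344: n = 52 (giving 1378).
Largest index with value < 2986: n = 76 (giving 2926).
Indices 52 through 76: 25 terms.

25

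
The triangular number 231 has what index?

Set n(n+1)/2 = 231, giving n² + n − 462 = 0.
The discriminant is 1 + 8·231 = 1849, and √1849 = 43.
So n = (-1 + 43) / 2 = 42/2 = 21.

21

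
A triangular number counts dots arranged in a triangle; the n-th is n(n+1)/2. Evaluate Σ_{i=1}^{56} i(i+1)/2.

30856

Σ i(i+1)/2 = (Σi² + Σi) / 2 over i = 1..56.
Σi = 1596 and Σi² = 60116.
(1·60116 + 1·1596) / 2 = 61712/2 = 30856.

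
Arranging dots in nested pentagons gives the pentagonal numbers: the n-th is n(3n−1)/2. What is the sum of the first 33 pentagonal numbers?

18513

Σ i(3i−1)/2 = (3Σi² − Σi) / 2 over i = 1..33.
Σi = 561 and Σi² = 12529.
(3·12529 − 1·561) / 2 = 37026/2 = 18513.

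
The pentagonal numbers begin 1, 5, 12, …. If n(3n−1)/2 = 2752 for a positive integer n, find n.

43

Set n(3n−1)/2 = 2752, giving 3n² − n − 5504 = 0.
The discriminant is 1 + 24·2752 = 66049, and √66049 = 257.
So n = (1 + 257) / 6 = 258/6 = 43.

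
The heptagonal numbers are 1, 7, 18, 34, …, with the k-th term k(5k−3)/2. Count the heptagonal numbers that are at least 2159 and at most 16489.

The n-th heptagonal number is n(5n−3)/2.
Smallest index with value ≥ 2159: n = 30 (giving 2205).
Largest index with value ≤ 16489: n = 81 (giving 16281).
Indices 30 through 81: 52 terms.

52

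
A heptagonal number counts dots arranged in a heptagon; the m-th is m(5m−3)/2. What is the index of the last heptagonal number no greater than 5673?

47

Solve n(5n−3)/2 ≤ 5673 for integer n.
n = 47 gives 5452 ≤ 5673, while n = 48 gives 5688 > 5673; so the answer is index 47.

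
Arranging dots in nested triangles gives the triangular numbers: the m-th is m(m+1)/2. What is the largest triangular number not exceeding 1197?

Solve n(n+1)/2 ≤ 1197 for integer n.
n = 48 gives 1176 ≤ 1197, while n = 49 gives 1225 > 1197; so the answer is 1176.

1176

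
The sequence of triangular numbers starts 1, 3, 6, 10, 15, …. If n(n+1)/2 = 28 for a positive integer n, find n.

7

Set n(n+1)/2 = 28, giving n² + n − 56 = 0.
The discriminant is 1 + 8·28 = 225, and √225 = 15.
So n = (-1 + 15) / 2 = 14/2 = 7.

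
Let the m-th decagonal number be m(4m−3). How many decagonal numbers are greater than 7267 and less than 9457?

5

The n-th decagonal number is n(4n−3).
Smallest index with value > 7267: n = 44 (giving 7612).
Largest index with value < 9457: n = 48 (giving 9072).
Indices 44 through 48: 5 terms.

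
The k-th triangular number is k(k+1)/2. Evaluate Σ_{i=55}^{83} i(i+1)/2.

Σ i(i+1)/2 = (Σi² + Σi) / 2 over i = 55..83.
Σi = 3486 − 1485 = 2001 and Σi² = 194054 − 53955 = 140099.
(1·140099 + 1·2001) / 2 = 142100/2 = 71050.

71050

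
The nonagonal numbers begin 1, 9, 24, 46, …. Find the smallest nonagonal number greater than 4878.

Solve n(7n−5)/2 > 4878 for integer n.
The largest n with value ≤ 4878 is 37 (since 4699 ≤ 4878 < 4959), so the first above is n = 38, value 4959.

4959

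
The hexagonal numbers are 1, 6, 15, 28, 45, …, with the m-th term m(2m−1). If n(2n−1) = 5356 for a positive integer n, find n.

Set n(2n−1) = 5356, giving 2n² − n − 5356 = 0.
The discriminant is 1 + 8·5356 = 42849, and √42849 = 207.
So n = (1 + 207) / 4 = 208/4 = 52.

52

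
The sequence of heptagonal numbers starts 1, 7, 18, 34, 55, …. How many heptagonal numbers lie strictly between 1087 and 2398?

10

The n-th heptagonal number is n(5n−3)/2.
Smallest index with value > 1087: n = 22 (giving 1177).
Largest index with value < 2398: n = 31 (giving 2356).
Indices 22 through 31: 10 terms.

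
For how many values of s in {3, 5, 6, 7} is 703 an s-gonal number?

s = 3: P(3, 37) = 703. ✓
s = 5: P(5, 21) = 651 and P(5, 22) = 715; 703 is not s-gonal.
s = 6: P(6, 19) = 703. ✓
s = 7: P(7, 17) = 697 and P(7, 18) = 783; 703 is not s-gonal.
Hits: s ∈ {3, 6} → 2.

2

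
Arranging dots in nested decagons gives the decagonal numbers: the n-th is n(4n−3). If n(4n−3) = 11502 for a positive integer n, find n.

54

Set n(4n−3) = 11502, giving 4n² − 3n − 11502 = 0.
So n = (3 + 429) / 8 = 432/8 = 54.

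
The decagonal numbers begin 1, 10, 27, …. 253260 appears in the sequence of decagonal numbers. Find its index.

252

Set n(4n−3) = 253260, giving 4n² − 3n − 253260 = 0.
The discriminant is 9 + 16·253260 = 4052169, and √4052169 = 2013.
So n = (3 + 2013) / 8 = 2016/8 = 252.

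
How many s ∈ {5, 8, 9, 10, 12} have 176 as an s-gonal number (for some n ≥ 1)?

2

s = 5: P(5, 11) = 176. ✓
s = 8: P(8, 8) = 176. ✓
s = 9: P(9, 7) = 154 and P(9, 8) = 204; 176 is not s-gonal.
s = 10: P(10, 7) = 175 and P(10, 8) = 232; 176 is not s-gonal.
s = 12: P(12, 6) = 156 and P(12, 7) = 217; 176 is not s-gonal.
Hits: s ∈ {5, 8} → 2.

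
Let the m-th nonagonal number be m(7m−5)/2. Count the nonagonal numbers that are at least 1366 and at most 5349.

19

The n-th nonagonal number is n(7n−5)/2.
Smallest index with value ≥ 1366: n = 21 (giving 1491).
Largest index with value ≤ 5349: n = 39 (giving 5226).
Indices 21 through 39: 19 terms.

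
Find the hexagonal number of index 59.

59·(2·59 − 1) = 59·117 = 6903.

6903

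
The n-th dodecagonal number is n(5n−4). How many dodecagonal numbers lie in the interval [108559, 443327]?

151

The n-th dodecagonal number is n(5n−4).
Smallest index with value ≥ 108559: n = 148 (giving 108928).
Largest index with value ≤ 443327: n = 298 (giving 442828).
Indices 148 through 298: 151 terms.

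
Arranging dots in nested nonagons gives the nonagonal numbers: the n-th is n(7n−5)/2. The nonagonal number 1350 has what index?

20

Set n(7n−5)/2 = 1350, giving 7n² − 5n − 2700 = 0.
The discriminant is 25 + 56·1350 = 75625, and √75625 = 275.
So n = (5 + 275) / 14 = 280/14 = 20.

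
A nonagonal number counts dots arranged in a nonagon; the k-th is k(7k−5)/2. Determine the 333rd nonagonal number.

387279

333·(7·333 − 5)/2 = 333·2326/2 = 333·1163 = 387279.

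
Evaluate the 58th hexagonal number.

58·(2·58 − 1) = 58·115 = 6670.

6670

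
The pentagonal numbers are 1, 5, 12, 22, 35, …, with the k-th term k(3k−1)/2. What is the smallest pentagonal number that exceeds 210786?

Solve n(3n−1)/2 > 210786 for integer n.
The largest n with value ≤ 210786 is 375 (since 210750 ≤ 210786 < 211876), so the first above is n = 376, value 211876.

211876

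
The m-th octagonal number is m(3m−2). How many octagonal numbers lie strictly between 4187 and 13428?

30

The n-th octagonal number is n(3n−2).
Smallest index with value > 4187: n = 38 (giving 4256).
Largest index with value < 13428: n = 67 (giving 13333).
Indices 38 through 67: 30 terms.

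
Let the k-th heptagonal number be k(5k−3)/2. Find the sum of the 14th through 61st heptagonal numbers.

Σ i(5i−3)/2 = (5Σi² − 3Σi) / 2 over i = 14..61.
Σi = 1891 − 91 = 1800 and Σi² = 77531 − 819 = 76712.
(5·76712 − 3·1800) / 2 = 378160/2 = 189080.

189080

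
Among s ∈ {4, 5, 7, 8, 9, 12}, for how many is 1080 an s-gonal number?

1

s = 4: P(4, 32) = 1024 and P(4, 33) = 1089; 1080 is not s-gonal.
s = 5: P(5, 27) = 1080. ✓
s = 7: P(7, 21) = 1071 and P(7, 22) = 1177; 1080 is not s-gonal.
s = 8: P(8, 19) = 1045 and P(8, 20) = 1160; 1080 is not s-gonal.
s = 9: P(9, 17) = 969 and P(9, 18) = 1089; 1080 is not s-gonal.
s = 12: P(12, 15) = 1065 and P(12, 16) = 1216; 1080 is not s-gonal.
Hits: s ∈ {5} → 1.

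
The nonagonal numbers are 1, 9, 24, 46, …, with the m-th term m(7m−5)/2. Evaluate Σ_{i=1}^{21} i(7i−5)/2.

11011

Σ i(7i−5)/2 = (7Σi² − 5Σi) / 2 over i = 1..21.
Σi = 231 and Σi² = 3311.
(7·3311 − 5·231) / 2 = 22022/2 = 11011.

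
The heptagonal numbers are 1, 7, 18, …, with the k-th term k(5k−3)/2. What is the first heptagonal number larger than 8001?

8037

Solve n(5n−3)/2 > 8001 for integer n.
The largest n with value ≤ 8001 is 56 (since 7756 ≤ 8001 < 8037), so the first above is n = 57, value 8037.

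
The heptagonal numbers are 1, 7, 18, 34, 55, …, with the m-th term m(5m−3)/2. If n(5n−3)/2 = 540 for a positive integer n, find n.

Set n(5n−3)/2 = 540, giving 5n² − 3n − 1080 = 0.
So n = (3 + 147) / 10 = 150/10 = 15.

15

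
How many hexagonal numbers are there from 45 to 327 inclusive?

The n-th hexagonal number is n(2n−1).
Smallest index with value ≥ 45: n = 5 (giving 45).
Largest index with value ≤ 327: n = 13 (giving 325).
Indices 5 through 13: 9 terms.

9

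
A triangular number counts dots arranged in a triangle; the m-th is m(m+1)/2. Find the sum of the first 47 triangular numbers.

18424

Σ i(i+1)/2 = (Σi² + Σi) / 2 over i = 1..47.
Σi = 1128 and Σi² = 35720.
(1·35720 + 1·1128) / 2 = 36848/2 = 18424.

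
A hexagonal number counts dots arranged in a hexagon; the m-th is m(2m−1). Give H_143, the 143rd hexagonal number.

The 143rd hexagonal number is n(2n−1) with n = 143.
143·(2·143 − 1) = 143·285 = 40755.

40755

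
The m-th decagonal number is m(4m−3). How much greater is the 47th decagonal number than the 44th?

1083

47·(4·47 − 3) = 8695 and 44·(4·44 − 3) = 7612.
Difference: 8695 − 7612 = 1083.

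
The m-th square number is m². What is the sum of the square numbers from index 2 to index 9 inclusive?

284

Σ_{i=2}^{9} i² = 285 − 1 = 284.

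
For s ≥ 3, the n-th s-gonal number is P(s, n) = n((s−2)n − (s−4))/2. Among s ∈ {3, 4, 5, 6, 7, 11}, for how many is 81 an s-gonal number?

s = 3: P(3, 12) = 78 and P(3, 13) = 91; 81 is not s-gonal.
s = 4: P(4, 9) = 81. ✓
s = 5: P(5, 7) = 70 and P(5, 8) = 92; 81 is not s-gonal.
s = 6: P(6, 6) = 66 and P(6, 7) = 91; 81 is not s-gonal.
s = 7: P(7, 6) = 81. ✓
s = 11: P(11, 4) = 58 and P(11, 5) = 95; 81 is not s-gonal.
Hits: s ∈ {4, 7} → 2.

2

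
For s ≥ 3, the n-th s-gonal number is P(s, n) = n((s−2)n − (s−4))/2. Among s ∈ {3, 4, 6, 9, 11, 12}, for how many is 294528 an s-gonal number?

s = 3: P(3, 767) = 294528. ✓
s = 4: P(4, 542) = 293764 and P(4, 543) = 294849; 294528 is not s-gonal.
s = 6: P(6, 384) = 294528. ✓
s = 9: P(9, 290) = 293625 and P(9, 291) = 295656; 294528 is not s-gonal.
s = 11: P(11, 256) = 294016 and P(11, 257) = 296321; 294528 is not s-gonal.
s = 12: P(12, 243) = 294273 and P(12, 244) = 296704; 294528 is not s-gonal.
Hits: s ∈ {3, 6} → 2.

2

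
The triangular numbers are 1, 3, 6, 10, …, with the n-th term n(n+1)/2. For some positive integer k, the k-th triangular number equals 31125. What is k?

Set n(n+1)/2 = 31125, giving n² + n − 62250 = 0.
So n = (-1 + 499) / 2 = 498/2 = 249.
Check: 249·250/2 = 31125. ✓

249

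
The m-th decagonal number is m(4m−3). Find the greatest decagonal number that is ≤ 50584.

Solve n(4n−3) ≤ 50584 for integer n.
n = 112 gives 49840 ≤ 50584, while n = 113 gives 50737 > 50584; so the answer is 49840.

49840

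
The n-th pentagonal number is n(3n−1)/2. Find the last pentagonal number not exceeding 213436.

213005

Solve n(3n−1)/2 ≤ 213436 for integer n.
n = 377 gives 213005 ≤ 213436, while n = 378 gives 214137 > 213436; so the answer is 213005.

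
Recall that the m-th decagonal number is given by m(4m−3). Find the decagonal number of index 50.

50·(4·50 − 3) = 50·197 = 9850.

9850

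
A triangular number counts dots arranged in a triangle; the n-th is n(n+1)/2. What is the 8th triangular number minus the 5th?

8·9/2 = 36 and 5·6/2 = 15.
Difference: 36 − 15 = 21.

21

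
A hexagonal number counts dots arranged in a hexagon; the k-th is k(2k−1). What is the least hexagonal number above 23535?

23653

Solve n(2n−1) > 23535 for integer n.
The largest n with value ≤ 23535 is 108 (since 23220 ≤ 23535 < 23653), so the first above is n = 109, value 23653.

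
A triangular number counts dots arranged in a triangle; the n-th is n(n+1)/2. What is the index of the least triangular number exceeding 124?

Solve n(n+1)/2 > 124 for integer n.
The largest n with value ≤ 124 is 15 (since 120 ≤ 124 < 136), so the first above is n = 16, value 136.

16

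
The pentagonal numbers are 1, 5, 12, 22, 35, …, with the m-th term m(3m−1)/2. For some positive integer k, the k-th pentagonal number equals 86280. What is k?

Set n(3n−1)/2 = 86280, giving 3n² − n − 172560 = 0.
So n = (1 + 1439) / 6 = 1440/6 = 240.

240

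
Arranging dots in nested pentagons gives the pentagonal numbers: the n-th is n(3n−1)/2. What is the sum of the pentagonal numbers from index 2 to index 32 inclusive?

16895

Σ i(3i−1)/2 = (3Σi² − Σi) / 2 over i = 2..32.
Σi = 528 − 1 = 527 and Σi² = 11440 − 1 = 11439.
(3·11439 − 1·527) / 2 = 33790/2 = 16895.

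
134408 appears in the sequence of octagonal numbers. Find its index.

Set n(3n−2) = 134408, giving 3n² − 2n − 134408 = 0.
So n = (2 + 1270) / 6 = 1272/6 = 212.
Check: 212·(3·212 − 2) = 134408. ✓

212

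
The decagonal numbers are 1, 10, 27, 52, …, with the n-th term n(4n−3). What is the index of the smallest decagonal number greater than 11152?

54

Solve n(4n−3) > 11152 for integer n.
The largest n with value ≤ 11152 is 53 (since 11077 ≤ 11152 < 11502), so the first above is n = 54, value 11502.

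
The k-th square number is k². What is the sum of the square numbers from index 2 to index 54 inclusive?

Σ_{i=2}^{54} i² = 53955 − 1 = 53954.

53954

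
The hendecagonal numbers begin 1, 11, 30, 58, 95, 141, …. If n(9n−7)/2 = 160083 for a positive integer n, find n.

189

Set n(9n−7)/2 = 160083, giving 9n² − 7n − 320166 = 0.
So n = (7 + 3395) / 18 = 3402/18 = 189.
Check: 189·(9·189 − 7)/2 = 160083. ✓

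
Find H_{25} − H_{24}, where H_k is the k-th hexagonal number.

97

Consecutive hexagonal numbers differ by 4n − 3: here 4·25 − 3 = 97.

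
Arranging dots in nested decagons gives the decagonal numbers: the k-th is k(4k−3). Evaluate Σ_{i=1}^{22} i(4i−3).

Σ i(4i−3) = 4Σi² − 3Σi over i = 1..22.
Σi = 253 and Σi² = 3795.
4·3795 − 3·253 = 14421.

14421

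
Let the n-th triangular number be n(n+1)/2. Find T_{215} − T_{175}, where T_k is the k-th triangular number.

7820

215·216/2 = 23220 and 175·176/2 = 15400.
Difference: 23220 − 15400 = 7820.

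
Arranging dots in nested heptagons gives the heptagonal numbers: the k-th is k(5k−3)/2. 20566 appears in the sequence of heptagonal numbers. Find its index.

91

Set n(5n−3)/2 = 20566, giving 5n² − 3n − 41132 = 0.
The discriminant is 9 + 40·20566 = 822649, and √822649 = 907.
So n = (3 + 907) / 10 = 910/10 = 91.
Check: 91·(5·91 − 3)/2 = 20566. ✓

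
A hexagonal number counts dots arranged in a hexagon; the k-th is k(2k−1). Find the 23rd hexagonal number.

The 23rd hexagonal number is n(2n−1) with n = 23.
23·(2·23 − 1) = 23·45 = 1035.

1035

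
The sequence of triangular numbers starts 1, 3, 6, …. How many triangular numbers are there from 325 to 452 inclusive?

The n-th triangular number is n(n+1)/2.
Smallest index with value ≥ 325: n = 25 (giving 325).
Largest index with value ≤ 452: n = 29 (giving 435).
Indices 25 through 29: 5 terms.

5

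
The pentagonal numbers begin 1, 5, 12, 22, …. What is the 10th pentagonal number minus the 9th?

28

Consecutive pentagonal numbers differ by 3n − 2: here 3·10 − 2 = 28.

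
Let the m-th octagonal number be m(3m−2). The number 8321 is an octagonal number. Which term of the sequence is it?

53

Set n(3n−2) = 8321, giving 3n² − 2n − 8321 = 0.
So n = (2 + 316) / 6 = 318/6 = 53.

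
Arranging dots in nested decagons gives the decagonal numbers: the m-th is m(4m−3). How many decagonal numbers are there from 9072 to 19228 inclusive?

22

The n-th decagonal number is n(4n−3).
Smallest index with value ≥ 9072: n = 48 (giving 9072).
Largest index with value ≤ 19228: n = 69 (giving 18837).
Indices 48 through 69: 22 terms.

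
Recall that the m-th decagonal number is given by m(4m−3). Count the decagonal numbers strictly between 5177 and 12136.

19

The n-th decagonal number is n(4n−3).
Smallest index with value > 5177: n = 37 (giving 5365).
Largest index with value < 12136: n = 55 (giving 11935).
Indices 37 through 55: 19 terms.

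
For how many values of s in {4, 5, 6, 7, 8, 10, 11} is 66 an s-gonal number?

1

s = 4: P(4, 8) = 64 and P(4, 9) = 81; 66 is not s-gonal.
s = 5: P(5, 6) = 51 and P(5, 7) = 70; 66 is not s-gonal.
s = 6: P(6, 6) = 66. ✓
s = 7: P(7, 5) = 55 and P(7, 6) = 81; 66 is not s-gonal.
s = 8: P(8, 5) = 65 and P(8, 6) = 96; 66 is not s-gonal.
s = 10: P(10, 4) = 52 and P(10, 5) = 85; 66 is not s-gonal.
s = 11: P(11, 4) = 58 and P(11, 5) = 95; 66 is not s-gonal.
Hits: s ∈ {6} → 1.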